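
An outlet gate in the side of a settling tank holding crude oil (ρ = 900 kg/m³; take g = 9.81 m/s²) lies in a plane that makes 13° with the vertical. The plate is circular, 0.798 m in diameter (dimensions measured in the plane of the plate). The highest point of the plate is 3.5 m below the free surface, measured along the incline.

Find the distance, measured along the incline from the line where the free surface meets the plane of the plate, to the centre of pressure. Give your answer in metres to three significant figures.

y_p = 3.91 m

γ = ρg = 900 × 9.81 / 1000 = 8.829 kN/m³.
The plate makes 13° with the vertical, i.e. θ = 90° − 13° = 77° to the horizontal. Measuring y along the incline from the free-surface line, vertical depth h = y·sinθ with sinθ = 0.974370.
The centroid is at the centre, 0.399 m below the top of the plate, so y_c = 3.5 + 0.399 = 3.899 m and h_c = 3.899 × 0.974370 = 3.79907 m.
A = π(0.399)² = 0.500145 m².
Resultant F = γ·h_c·A = 8.829 × 3.79907 × 0.500145 = 16.7759 kN.
I_c = πr⁴/4 = π × 0.399⁴/4 = 0.0199059 m⁴.
Centre of pressure: y_p = y_c + I_c/(y_c·A) = 3.899 + 0.0199059/(3.899 × 0.500145) = 3.899 + 0.0102078 = 3.90921 m along the plane.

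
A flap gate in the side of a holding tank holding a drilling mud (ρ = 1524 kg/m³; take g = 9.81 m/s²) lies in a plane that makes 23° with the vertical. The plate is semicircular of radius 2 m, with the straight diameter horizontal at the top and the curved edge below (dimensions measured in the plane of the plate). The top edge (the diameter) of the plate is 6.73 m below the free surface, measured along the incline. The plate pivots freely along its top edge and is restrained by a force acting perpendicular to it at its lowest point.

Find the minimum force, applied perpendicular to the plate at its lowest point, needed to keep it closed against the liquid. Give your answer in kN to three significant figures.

γ = ρg = 1524 × 9.81 / 1000 = 14.95044 kN/m³.
The plate makes 23° with the vertical, i.e. θ = 90° − 23° = 67° to the horizontal. Measuring y along the incline from the free-surface line, vertical depth h = y·sinθ with sinθ = 0.920505.
The centroid of a semicircle lies 4r/(3π) = 0.848826 m from the diameter, here below the top edge, so y_c = 6.73 + 0.848826 = 7.57883 m and h_c = 7.57883 × 0.920505 = 6.97635 m.
A = πr²/2 = π × 2²/2 = 6.28319 m².
Resultant F = γ·h_c·A = 14.95044 × 6.97635 × 6.28319 = 655.334 kN.
I_c = (π/8 − 8/(9π))·r⁴ = 0.109757 × 2⁴ = 1.75611 m⁴.
Centre of pressure: y_p = y_c + I_c/(y_c·A) = 7.57883 + 1.75611/(7.57883 × 6.28319) = 7.57883 + 0.0368782 = 7.61571 m along the plane.
The resultant acts 0.848826 + 0.0368782 = 0.885704 m (along the plate) below the hinge at the top edge, so the moment about the hinge is M = F × 0.885704 = 655.334 × 0.885704 = 580.432 kN·m.
A normal force at the bottom, 2 m from the hinge, must supply this moment: P = 580.432/2 = 290.216 kN.

P ≈ 290 kN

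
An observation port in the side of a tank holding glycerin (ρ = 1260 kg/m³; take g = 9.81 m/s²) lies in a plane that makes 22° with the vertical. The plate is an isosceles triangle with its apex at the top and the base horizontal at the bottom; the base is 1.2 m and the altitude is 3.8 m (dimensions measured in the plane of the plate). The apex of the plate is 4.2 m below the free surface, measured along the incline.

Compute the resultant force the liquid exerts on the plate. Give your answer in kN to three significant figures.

F ≈ 176 kN

γ = ρg = 1260 × 9.81 / 1000 = 12.3606 kN/m³.
The plate makes 22° with the vertical, i.e. θ = 90° − 22° = 68° to the horizontal. Measuring y along the incline from the free-surface line, vertical depth h = y·sinθ with sinθ = 0.927184.
With the apex up, the centroid sits 2h/3 = 2 × 3.8/3 = 2.53333 m below the apex, so y_c = 4.2 + 2.53333 = 6.73333 m and h_c = 6.73333 × 0.927184 = 6.24304 m.
A = ½ × 1.2 × 3.8 = 2.28 m².
Resultant F = γ·h_c·A = 12.3606 × 6.24304 × 2.28 = 175.942 kN.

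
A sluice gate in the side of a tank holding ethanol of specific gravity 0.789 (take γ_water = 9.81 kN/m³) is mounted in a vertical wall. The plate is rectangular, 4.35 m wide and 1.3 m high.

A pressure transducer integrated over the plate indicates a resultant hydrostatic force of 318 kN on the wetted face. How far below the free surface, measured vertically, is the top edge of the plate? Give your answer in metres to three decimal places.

d_top ≈ 6.615 m

γ = 0.789 × 9.81 = 7.74009 kN/m³.
A = 4.35 × 1.3 = 5.655 m².
From F = γ·h_c·A, the centroid depth is h_c = 318/(7.74009 × 5.655) = 7.26522 m.
The centroid lies 1.3/2 = 0.65 m below the top edge, so the top edge sits at h_top = 7.26522 − 0.65 = 6.61522 m below the surface.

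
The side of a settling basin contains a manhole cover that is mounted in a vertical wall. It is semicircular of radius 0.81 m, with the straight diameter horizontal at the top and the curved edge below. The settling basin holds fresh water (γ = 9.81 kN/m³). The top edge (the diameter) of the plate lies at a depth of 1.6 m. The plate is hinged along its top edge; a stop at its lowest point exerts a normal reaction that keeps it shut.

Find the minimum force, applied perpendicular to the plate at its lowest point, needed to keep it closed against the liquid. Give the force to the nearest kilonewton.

P ≈ 9 kN

γ = 9.81 kN/m³.
The centroid of a semicircle lies 4r/(3π) = 0.343775 m from the diameter, here below the top edge, so the centroid depth is h_c = 1.6 + 0.343775 = 1.94378 m.
A = πr²/2 = π × 0.81²/2 = 1.0306 m².
Resultant F = γ·h_c·A = 9.81 × 1.94378 × 1.0306 = 19.652 kN.
I_c = (π/8 − 8/(9π))·r⁴ = 0.109757 × 0.81⁴ = 0.0472468 m⁴.
Centre of pressure: y_p = y_c + I_c/(y_c·A) = 1.94378 + 0.0472468/(1.94378 × 1.0306) = 1.94378 + 0.023585 = 1.96737 m along the plane.
The resultant acts 0.343775 + 0.023585 = 0.36736 m (along the plate) below the hinge at the top edge, so the moment about the hinge is M = F × 0.36736 = 19.652 × 0.36736 = 7.21936 kN·m.
A normal force at the bottom, 0.81 m from the hinge, must supply this moment: P = 7.21936/0.81 = 8.91279 kN.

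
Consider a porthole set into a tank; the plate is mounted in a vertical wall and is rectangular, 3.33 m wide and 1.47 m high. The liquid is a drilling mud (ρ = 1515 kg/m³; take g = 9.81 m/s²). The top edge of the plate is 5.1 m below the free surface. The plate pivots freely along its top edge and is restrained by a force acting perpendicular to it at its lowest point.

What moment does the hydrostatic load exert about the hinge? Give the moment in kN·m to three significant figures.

M ≈ 325 kN·m

γ = ρg = 1515 × 9.81 / 1000 = 14.86215 kN/m³.
The centroid lies 1.47/2 = 0.735 m below the top edge, so the centroid depth is h_c = 5.1 + 0.735 = 5.835 m.
A = 3.33 × 1.47 = 4.8951 m².
Resultant F = γ·h_c·A = 14.86215 × 5.835 × 4.8951 = 424.506 kN.
I_c = b·h³/12 = 3.33 × 1.47³/12 = 0.881485 m⁴.
Centre of pressure: y_p = y_c + I_c/(y_c·A) = 5.835 + 0.881485/(5.835 × 4.8951) = 5.835 + 0.0308612 = 5.86586 m along the plane.
The resultant acts 0.735 + 0.0308612 = 0.765861 m (along the plate) below the hinge at the top edge, so the moment about the hinge is M = F × 0.765861 = 424.506 × 0.765861 = 325.113 kN·m.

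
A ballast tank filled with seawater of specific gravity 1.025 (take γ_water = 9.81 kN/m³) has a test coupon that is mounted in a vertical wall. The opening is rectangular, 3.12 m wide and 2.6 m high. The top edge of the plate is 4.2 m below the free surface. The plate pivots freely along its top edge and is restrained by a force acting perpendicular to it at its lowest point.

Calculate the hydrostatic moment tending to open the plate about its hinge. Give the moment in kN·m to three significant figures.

γ = 1.025 × 9.81 = 10.05525 kN/m³.
The centroid lies 2.6/2 = 1.3 m below the top edge, so the centroid depth is h_c = 4.2 + 1.3 = 5.5 m.
A = 3.12 × 2.6 = 8.112 m².
Resultant F = γ·h_c·A = 10.05525 × 5.5 × 8.112 = 448.625 kN.
I_c = b·h³/12 = 3.12 × 2.6³/12 = 4.56976 m⁴.
Centre of pressure: y_p = y_c + I_c/(y_c·A) = 5.5 + 4.56976/(5.5 × 8.112) = 5.5 + 0.102424 = 5.60242 m along the plane.
The resultant acts 1.3 + 0.102424 = 1.40242 m (along the plate) below the hinge at the top edge, so the moment about the hinge is M = F × 1.40242 = 448.625 × 1.40242 = 629.161 kN·m.

M ≈ 629 kN·m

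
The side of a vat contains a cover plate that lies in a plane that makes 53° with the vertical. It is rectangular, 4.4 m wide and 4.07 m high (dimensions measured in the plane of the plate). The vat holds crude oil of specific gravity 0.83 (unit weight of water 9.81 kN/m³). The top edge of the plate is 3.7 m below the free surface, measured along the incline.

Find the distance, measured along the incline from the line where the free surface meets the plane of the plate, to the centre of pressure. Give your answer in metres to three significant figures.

y_p = 5.98 m

γ = 0.83 × 9.81 = 8.1423 kN/m³.
The plate makes 53° with the vertical, i.e. θ = 90° − 53° = 37° to the horizontal. Measuring y along the incline from the free-surface line, vertical depth h = y·sinθ with sinθ = 0.601815.
The centroid lies 4.07/2 = 2.035 m below the top edge, so y_c = 3.7 + 2.035 = 5.735 m and h_c = 5.735 × 0.601815 = 3.45141 m.
A = 4.4 × 4.07 = 17.908 m².
Resultant F = γ·h_c·A = 8.1423 × 3.45141 × 17.908 = 503.258 kN.
I_c = b·h³/12 = 4.4 × 4.07³/12 = 24.7204 m⁴.
Centre of pressure: y_p = y_c + I_c/(y_c·A) = 5.735 + 24.7204/(5.735 × 17.908) = 5.735 + 0.240699 = 5.9757 m along the plane.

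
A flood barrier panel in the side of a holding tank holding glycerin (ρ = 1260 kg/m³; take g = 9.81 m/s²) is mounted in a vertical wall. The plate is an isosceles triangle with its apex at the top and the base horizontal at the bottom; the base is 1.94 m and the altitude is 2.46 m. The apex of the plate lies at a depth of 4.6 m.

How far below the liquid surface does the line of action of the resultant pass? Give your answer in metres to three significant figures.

γ = ρg = 1260 × 9.81 / 1000 = 12.3606 kN/m³.
With the apex up, the centroid sits 2h/3 = 2 × 2.46/3 = 1.64 m below the apex, so the centroid depth is h_c = 4.6 + 1.64 = 6.24 m.
A = ½ × 1.94 × 2.46 = 2.3862 m².
Resultant F = γ·h_c·A = 12.3606 × 6.24 × 2.3862 = 184.048 kN.
I_c = b·h³/36 = 1.94 × 2.46³/36 = 0.80224 m⁴.
Centre of pressure: y_p = y_c + I_c/(y_c·A) = 6.24 + 0.80224/(6.24 × 2.3862) = 6.24 + 0.0538782 = 6.29388 m along the plane.

h_p = 6.29 m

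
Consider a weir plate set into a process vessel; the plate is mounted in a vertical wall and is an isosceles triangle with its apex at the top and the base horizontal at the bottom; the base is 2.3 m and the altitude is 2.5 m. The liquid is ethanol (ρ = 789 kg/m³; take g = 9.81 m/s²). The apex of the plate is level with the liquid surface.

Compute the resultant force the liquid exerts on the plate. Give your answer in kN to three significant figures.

F ≈ 37.1 kN

γ = ρg = 789 × 9.81 / 1000 = 7.74009 kN/m³.
With the apex up, the centroid sits 2h/3 = 2 × 2.5/3 = 1.66667 m below the apex, so the centroid depth is h_c = 1.66667 m.
A = ½ × 2.3 × 2.5 = 2.875 m².
Resultant F = γ·h_c·A = 7.74009 × 1.66667 × 2.875 = 37.088 kN.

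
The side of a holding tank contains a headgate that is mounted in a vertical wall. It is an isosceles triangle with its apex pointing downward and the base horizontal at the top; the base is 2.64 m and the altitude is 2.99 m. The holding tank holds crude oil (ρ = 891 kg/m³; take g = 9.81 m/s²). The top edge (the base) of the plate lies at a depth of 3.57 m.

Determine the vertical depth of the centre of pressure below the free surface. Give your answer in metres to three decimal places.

h_p = 4.675 m

γ = ρg = 891 × 9.81 / 1000 = 8.74071 kN/m³.
With the apex down, the centroid sits h/3 = 2.99/3 = 0.996667 m below the base (the top edge), so the centroid depth is h_c = 3.57 + 0.996667 = 4.56667 m.
A = ½ × 2.64 × 2.99 = 3.9468 m².
Resultant F = γ·h_c·A = 8.74071 × 4.56667 × 3.9468 = 157.54 kN.
I_c = b·h³/36 = 2.64 × 2.99³/36 = 1.96027 m⁴.
Centre of pressure: y_p = y_c + I_c/(y_c·A) = 4.56667 + 1.96027/(4.56667 × 3.9468) = 4.56667 + 0.10876 = 4.67543 m along the plane.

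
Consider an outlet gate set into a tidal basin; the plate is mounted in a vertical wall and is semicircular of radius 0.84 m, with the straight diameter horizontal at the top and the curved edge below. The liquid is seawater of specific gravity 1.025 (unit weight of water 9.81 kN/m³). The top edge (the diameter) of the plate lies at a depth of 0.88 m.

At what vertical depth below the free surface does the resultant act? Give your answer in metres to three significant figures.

h_p = 1.28 m

γ = 1.025 × 9.81 = 10.05525 kN/m³.
The centroid of a semicircle lies 4r/(3π) = 0.356507 m from the diameter, here below the top edge, so the centroid depth is h_c = 0.88 + 0.356507 = 1.23651 m.
A = πr²/2 = π × 0.84²/2 = 1.10835 m².
Resultant F = γ·h_c·A = 10.05525 × 1.23651 × 1.10835 = 13.7806 kN.
I_c = (π/8 − 8/(9π))·r⁴ = 0.109757 × 0.84⁴ = 0.0546449 m⁴.
Centre of pressure: y_p = y_c + I_c/(y_c·A) = 1.23651 + 0.0546449/(1.23651 × 1.10835) = 1.23651 + 0.0398726 = 1.27638 m along the plane.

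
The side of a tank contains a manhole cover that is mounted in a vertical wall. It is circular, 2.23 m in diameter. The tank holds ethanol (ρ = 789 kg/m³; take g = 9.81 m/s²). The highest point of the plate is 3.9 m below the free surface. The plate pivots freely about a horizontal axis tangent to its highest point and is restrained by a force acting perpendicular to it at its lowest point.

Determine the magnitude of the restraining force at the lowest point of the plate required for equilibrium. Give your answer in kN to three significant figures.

γ = ρg = 789 × 9.81 / 1000 = 7.74009 kN/m³.
The centroid is at the centre, 1.115 m below the top of the plate, so the centroid depth is h_c = 3.9 + 1.115 = 5.015 m.
A = π(1.115)² = 3.90571 m².
Resultant F = γ·h_c·A = 7.74009 × 5.015 × 3.90571 = 151.606 kN.
I_c = πr⁴/4 = π × 1.115⁴/4 = 1.21392 m⁴.
Centre of pressure: y_p = y_c + I_c/(y_c·A) = 5.015 + 1.21392/(5.015 × 3.90571) = 5.015 + 0.0619754 = 5.07698 m along the plane.
The resultant acts 1.115 + 0.0619754 = 1.17698 m (along the plate) below the hinge at the top edge, so the moment about the hinge is M = F × 1.17698 = 151.606 × 1.17698 = 178.437 kN·m.
A normal force at the bottom, 2.23 m from the hinge, must supply this moment: P = 178.437/2.23 = 80.0166 kN.

P ≈ 80.0 kN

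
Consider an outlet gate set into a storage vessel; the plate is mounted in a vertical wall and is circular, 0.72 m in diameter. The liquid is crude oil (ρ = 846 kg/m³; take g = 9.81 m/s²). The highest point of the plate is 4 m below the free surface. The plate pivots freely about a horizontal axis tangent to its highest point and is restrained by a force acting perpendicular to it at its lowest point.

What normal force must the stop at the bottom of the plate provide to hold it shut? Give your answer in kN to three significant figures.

γ = ρg = 846 × 9.81 / 1000 = 8.29926 kN/m³.
The centroid is at the centre, 0.36 m below the top of the plate, so the centroid depth is h_c = 4 + 0.36 = 4.36 m.
A = π(0.36)² = 0.40715 m².
Resultant F = γ·h_c·A = 8.29926 × 4.36 × 0.40715 = 14.7326 kN.
I_c = πr⁴/4 = π × 0.36⁴/4 = 0.0131917 m⁴.
Centre of pressure: y_p = y_c + I_c/(y_c·A) = 4.36 + 0.0131917/(4.36 × 0.40715) = 4.36 + 0.00743122 = 4.36743 m along the plane.
The resultant acts 0.36 + 0.00743122 = 0.367431 m (along the plate) below the hinge at the top edge, so the moment about the hinge is M = F × 0.367431 = 14.7326 × 0.367431 = 5.41321 kN·m.
A normal force at the bottom, 0.72 m from the hinge, must supply this moment: P = 5.41321/0.72 = 7.51835 kN.

P ≈ 7.52 kN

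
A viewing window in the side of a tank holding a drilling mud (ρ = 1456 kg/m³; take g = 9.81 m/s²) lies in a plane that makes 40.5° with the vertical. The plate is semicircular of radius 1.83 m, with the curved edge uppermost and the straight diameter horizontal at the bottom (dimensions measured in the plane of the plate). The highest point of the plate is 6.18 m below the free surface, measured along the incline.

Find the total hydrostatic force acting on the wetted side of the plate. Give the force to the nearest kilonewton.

F ≈ 413 kN

γ = ρg = 1456 × 9.81 / 1000 = 14.28336 kN/m³.
The plate makes 40.5° with the vertical, i.e. θ = 90° − 40.5° = 49.5° to the horizontal. Measuring y along the incline from the free-surface line, vertical depth h = y·sinθ with sinθ = 0.760406.
The centroid lies 4r/(3π) = 0.776676 m above the diameter, so r − 4r/(3π) = 1.83 − 0.776676 = 1.05332 m below the topmost point, so y_c = 6.18 + 1.05332 = 7.23332 m and h_c = 7.23332 × 0.760406 = 5.50026 m.
A = πr²/2 = π × 1.83²/2 = 5.26044 m².
Resultant F = γ·h_c·A = 14.28336 × 5.50026 × 5.26044 = 413.272 kN.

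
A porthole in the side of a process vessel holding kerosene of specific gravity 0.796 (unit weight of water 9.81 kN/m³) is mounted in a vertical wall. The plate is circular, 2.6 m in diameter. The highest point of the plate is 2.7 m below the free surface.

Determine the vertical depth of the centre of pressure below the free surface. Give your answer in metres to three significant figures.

γ = 0.796 × 9.81 = 7.80876 kN/m³.
The centroid is at the centre, 1.3 m below the top of the plate, so the centroid depth is h_c = 2.7 + 1.3 = 4 m.
A = π(1.3)² = 5.30929 m².
Resultant F = γ·h_c·A = 7.80876 × 4 × 5.30929 = 165.836 kN.
I_c = πr⁴/4 = π × 1.3⁴/4 = 2.24318 m⁴.
Centre of pressure: y_p = y_c + I_c/(y_c·A) = 4 + 2.24318/(4 × 5.30929) = 4 + 0.105625 = 4.10562 m along the plane.

h_p = 4.11 m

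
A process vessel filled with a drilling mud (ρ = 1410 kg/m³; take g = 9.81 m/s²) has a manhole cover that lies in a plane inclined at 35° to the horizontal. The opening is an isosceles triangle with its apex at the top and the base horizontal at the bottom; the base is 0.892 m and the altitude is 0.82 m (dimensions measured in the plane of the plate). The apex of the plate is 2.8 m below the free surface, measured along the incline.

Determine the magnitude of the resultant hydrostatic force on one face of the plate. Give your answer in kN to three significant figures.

F ≈ 9.71 kN

γ = ρg = 1410 × 9.81 / 1000 = 13.8321 kN/m³.
Let θ = 35° be the plate's angle to the horizontal; measure y along the incline from where the plane meets the free surface. Vertical depth h = y·sinθ with sinθ = 0.573576.
With the apex up, the centroid sits 2h/3 = 2 × 0.82/3 = 0.546667 m below the apex, so y_c = 2.8 + 0.546667 = 3.34667 m and h_c = 3.34667 × 0.573576 = 1.91957 m.
A = ½ × 0.892 × 0.82 = 0.36572 m².
Resultant F = γ·h_c·A = 13.8321 × 1.91957 × 0.36572 = 9.71048 kN.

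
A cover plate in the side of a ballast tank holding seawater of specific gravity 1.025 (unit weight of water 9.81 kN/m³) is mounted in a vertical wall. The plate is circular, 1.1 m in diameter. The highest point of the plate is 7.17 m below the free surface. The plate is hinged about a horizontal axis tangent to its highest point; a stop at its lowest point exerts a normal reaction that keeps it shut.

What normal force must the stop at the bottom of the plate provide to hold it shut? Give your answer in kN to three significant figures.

P ≈ 37.5 kN

γ = 1.025 × 9.81 = 10.05525 kN/m³.
The centroid is at the centre, 0.55 m below the top of the plate, so the centroid depth is h_c = 7.17 + 0.55 = 7.72 m.
A = π(0.55)² = 0.950332 m².
Resultant F = γ·h_c·A = 10.05525 × 7.72 × 0.950332 = 73.771 kN.
I_c = πr⁴/4 = π × 0.55⁴/4 = 0.0718688 m⁴.
Centre of pressure: y_p = y_c + I_c/(y_c·A) = 7.72 + 0.0718688/(7.72 × 0.950332) = 7.72 + 0.00979598 = 7.7298 m along the plane.
The resultant acts 0.55 + 0.00979598 = 0.559796 m (along the plate) below the hinge at the top edge, so the moment about the hinge is M = F × 0.559796 = 73.771 × 0.559796 = 41.2967 kN·m.
A normal force at the bottom, 1.1 m from the hinge, must supply this moment: P = 41.2967/1.1 = 37.5425 kN.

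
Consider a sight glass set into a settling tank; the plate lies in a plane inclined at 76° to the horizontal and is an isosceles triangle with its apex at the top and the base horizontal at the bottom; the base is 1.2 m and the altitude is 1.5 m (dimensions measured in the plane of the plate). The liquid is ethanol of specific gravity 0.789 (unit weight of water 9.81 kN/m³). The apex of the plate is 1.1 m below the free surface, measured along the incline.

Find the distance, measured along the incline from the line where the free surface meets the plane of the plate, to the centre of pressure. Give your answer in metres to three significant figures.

y_p = 2.16 m

γ = 0.789 × 9.81 = 7.74009 kN/m³.
Let θ = 76° be the plate's angle to the horizontal; measure y along the incline from where the plane meets the free surface. Vertical depth h = y·sinθ with sinθ = 0.970296.
With the apex up, the centroid sits 2h/3 = 2 × 1.5/3 = 1 m below the apex, so y_c = 1.1 + 1 = 2.1 m and h_c = 2.1 × 0.970296 = 2.03762 m.
A = ½ × 1.2 × 1.5 = 0.9 m².
Resultant F = γ·h_c·A = 7.74009 × 2.03762 × 0.9 = 14.1942 kN.
I_c = b·h³/36 = 1.2 × 1.5³/36 = 0.1125 m⁴.
Centre of pressure: y_p = y_c + I_c/(y_c·A) = 2.1 + 0.1125/(2.1 × 0.9) = 2.1 + 0.0595238 = 2.15952 m along the plane.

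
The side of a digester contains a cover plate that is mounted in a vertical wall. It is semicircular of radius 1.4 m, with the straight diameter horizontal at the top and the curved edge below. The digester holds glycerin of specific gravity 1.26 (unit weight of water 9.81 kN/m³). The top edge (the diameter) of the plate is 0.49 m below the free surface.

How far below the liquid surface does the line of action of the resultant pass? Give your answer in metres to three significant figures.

γ = 1.26 × 9.81 = 12.3606 kN/m³.
The centroid of a semicircle lies 4r/(3π) = 0.594178 m from the diameter, here below the top edge, so the centroid depth is h_c = 0.49 + 0.594178 = 1.08418 m.
A = πr²/2 = π × 1.4²/2 = 3.07876 m².
Resultant F = γ·h_c·A = 12.3606 × 1.08418 × 3.07876 = 41.2588 kN.
I_c = (π/8 − 8/(9π))·r⁴ = 0.109757 × 1.4⁴ = 0.421642 m⁴.
Centre of pressure: y_p = y_c + I_c/(y_c·A) = 1.08418 + 0.421642/(1.08418 × 3.07876) = 1.08418 + 0.126318 = 1.2105 m along the plane.

h_p = 1.21 m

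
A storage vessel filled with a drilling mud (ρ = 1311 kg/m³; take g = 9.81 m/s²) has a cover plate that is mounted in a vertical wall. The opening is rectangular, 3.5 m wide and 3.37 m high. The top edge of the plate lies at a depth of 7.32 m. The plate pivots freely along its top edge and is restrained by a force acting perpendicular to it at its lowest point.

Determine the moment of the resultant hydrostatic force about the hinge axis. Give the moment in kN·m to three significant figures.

γ = ρg = 1311 × 9.81 / 1000 = 12.86091 kN/m³.
The centroid lies 3.37/2 = 1.685 m below the top edge, so the centroid depth is h_c = 7.32 + 1.685 = 9.005 m.
A = 3.5 × 3.37 = 11.795 m².
Resultant F = γ·h_c·A = 12.86091 × 9.005 × 11.795 = 1366.01 kN.
I_c = b·h³/12 = 3.5 × 3.37³/12 = 11.1629 m⁴.
Centre of pressure: y_p = y_c + I_c/(y_c·A) = 9.005 + 11.1629/(9.005 × 11.795) = 9.005 + 0.105098 = 9.1101 m along the plane.
The resultant acts 1.685 + 0.105098 = 1.7901 m (along the plate) below the hinge at the top edge, so the moment about the hinge is M = F × 1.7901 = 1366.01 × 1.7901 = 2445.29 kN·m.

M ≈ 2450 kN·m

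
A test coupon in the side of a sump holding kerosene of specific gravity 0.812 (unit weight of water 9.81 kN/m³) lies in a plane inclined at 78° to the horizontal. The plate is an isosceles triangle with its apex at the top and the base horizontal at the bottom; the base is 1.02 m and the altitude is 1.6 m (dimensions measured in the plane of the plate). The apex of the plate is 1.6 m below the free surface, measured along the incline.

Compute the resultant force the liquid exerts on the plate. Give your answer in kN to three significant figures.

F ≈ 17.0 kN

γ = 0.812 × 9.81 = 7.96572 kN/m³.
Let θ = 78° be the plate's angle to the horizontal; measure y along the incline from where the plane meets the free surface. Vertical depth h = y·sinθ with sinθ = 0.978148.
With the apex up, the centroid sits 2h/3 = 2 × 1.6/3 = 1.06667 m below the apex, so y_c = 1.6 + 1.06667 = 2.66667 m and h_c = 2.66667 × 0.978148 = 2.6084 m.
A = ½ × 1.02 × 1.6 = 0.816 m².
Resultant F = γ·h_c·A = 7.96572 × 2.6084 × 0.816 = 16.9547 kN.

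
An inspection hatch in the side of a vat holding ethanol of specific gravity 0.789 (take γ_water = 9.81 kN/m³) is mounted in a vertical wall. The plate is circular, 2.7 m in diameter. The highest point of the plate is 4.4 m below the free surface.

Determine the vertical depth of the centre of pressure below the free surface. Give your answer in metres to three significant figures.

h_p = 5.83 m

γ = 0.789 × 9.81 = 7.74009 kN/m³.
The centroid is at the centre, 1.35 m below the top of the plate, so the centroid depth is h_c = 4.4 + 1.35 = 5.75 m.
A = π(1.35)² = 5.72555 m².
Resultant F = γ·h_c·A = 7.74009 × 5.75 × 5.72555 = 254.819 kN.
I_c = πr⁴/4 = π × 1.35⁴/4 = 2.6087 m⁴.
Centre of pressure: y_p = y_c + I_c/(y_c·A) = 5.75 + 2.6087/(5.75 × 5.72555) = 5.75 + 0.079239 = 5.82924 m along the plane.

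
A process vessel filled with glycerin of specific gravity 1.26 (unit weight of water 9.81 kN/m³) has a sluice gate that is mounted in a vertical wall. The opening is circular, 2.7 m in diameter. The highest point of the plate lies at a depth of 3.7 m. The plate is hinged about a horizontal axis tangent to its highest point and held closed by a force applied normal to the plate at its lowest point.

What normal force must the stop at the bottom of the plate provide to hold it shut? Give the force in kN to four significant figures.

P ≈ 190.6 kN

γ = 1.26 × 9.81 = 12.3606 kN/m³.
The centroid is at the centre, 1.35 m below the top of the plate, so the centroid depth is h_c = 3.7 + 1.35 = 5.05 m.
A = π(1.35)² = 5.72555 m².
Resultant F = γ·h_c·A = 12.3606 × 5.05 × 5.72555 = 357.395 kN.
I_c = πr⁴/4 = π × 1.35⁴/4 = 2.6087 m⁴.
Centre of pressure: y_p = y_c + I_c/(y_c·A) = 5.05 + 2.6087/(5.05 × 5.72555) = 5.05 + 0.0902226 = 5.14022 m along the plane.
The resultant acts 1.35 + 0.0902226 = 1.44022 m (along the plate) below the hinge at the top edge, so the moment about the hinge is M = F × 1.44022 = 357.395 × 1.44022 = 514.727 kN·m.
A normal force at the bottom, 2.7 m from the hinge, must supply this moment: P = 514.727/2.7 = 190.64 kN.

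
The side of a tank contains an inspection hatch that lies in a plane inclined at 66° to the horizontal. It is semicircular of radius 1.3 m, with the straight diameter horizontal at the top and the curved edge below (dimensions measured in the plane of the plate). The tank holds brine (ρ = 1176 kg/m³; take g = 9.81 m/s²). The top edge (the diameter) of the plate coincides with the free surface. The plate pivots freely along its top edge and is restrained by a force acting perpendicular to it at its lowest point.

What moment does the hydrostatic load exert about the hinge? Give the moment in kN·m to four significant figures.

γ = ρg = 1176 × 9.81 / 1000 = 11.53656 kN/m³.
Let θ = 66° be the plate's angle to the horizontal; measure y along the incline from where the plane meets the free surface. Vertical depth h = y·sinθ with sinθ = 0.913545.
The centroid of a semicircle lies 4r/(3π) = 0.551737 m from the diameter, here below the top edge, so y_c = 0.551737 m and h_c = 0.551737 × 0.913545 = 0.504037 m.
A = πr²/2 = π × 1.3²/2 = 2.65465 m².
Resultant F = γ·h_c·A = 11.53656 × 0.504037 × 2.65465 = 15.4364 kN.
I_c = (π/8 − 8/(9π))·r⁴ = 0.109757 × 1.3⁴ = 0.313477 m⁴.
Centre of pressure: y_p = y_c + I_c/(y_c·A) = 0.551737 + 0.313477/(0.551737 × 2.65465) = 0.551737 + 0.214026 = 0.765763 m along the plane.
The resultant acts 0.551737 + 0.214026 = 0.765763 m (along the plate) below the hinge at the top edge, so the moment about the hinge is M = F × 0.765763 = 15.4364 × 0.765763 = 11.8206 kN·m.

M ≈ 11.82 kN·m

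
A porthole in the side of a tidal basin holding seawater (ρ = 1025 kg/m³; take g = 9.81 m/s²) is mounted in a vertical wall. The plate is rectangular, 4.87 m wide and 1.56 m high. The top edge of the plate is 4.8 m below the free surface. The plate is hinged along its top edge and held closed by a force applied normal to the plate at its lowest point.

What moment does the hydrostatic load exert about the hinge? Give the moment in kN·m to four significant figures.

M ≈ 348.0 kN·m

γ = ρg = 1025 × 9.81 / 1000 = 10.05525 kN/m³.
The centroid lies 1.56/2 = 0.78 m below the top edge, so the centroid depth is h_c = 4.8 + 0.78 = 5.58 m.
A = 4.87 × 1.56 = 7.5972 m².
Resultant F = γ·h_c·A = 10.05525 × 5.58 × 7.5972 = 426.266 kN.
I_c = b·h³/12 = 4.87 × 1.56³/12 = 1.54071 m⁴.
Centre of pressure: y_p = y_c + I_c/(y_c·A) = 5.58 + 1.54071/(5.58 × 7.5972) = 5.58 + 0.036344 = 5.61634 m along the plane.
The resultant acts 0.78 + 0.036344 = 0.816344 m (along the plate) below the hinge at the top edge, so the moment about the hinge is M = F × 0.816344 = 426.266 × 0.816344 = 347.98 kN·m.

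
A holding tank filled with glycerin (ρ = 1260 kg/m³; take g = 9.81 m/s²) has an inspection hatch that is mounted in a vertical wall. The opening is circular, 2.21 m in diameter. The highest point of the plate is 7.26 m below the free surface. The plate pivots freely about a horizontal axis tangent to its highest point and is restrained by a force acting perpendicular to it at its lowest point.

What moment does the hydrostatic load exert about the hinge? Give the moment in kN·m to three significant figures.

γ = ρg = 1260 × 9.81 / 1000 = 12.3606 kN/m³.
The centroid is at the centre, 1.105 m below the top of the plate, so the centroid depth is h_c = 7.26 + 1.105 = 8.365 m.
A = π(1.105)² = 3.83596 m².
Resultant F = γ·h_c·A = 12.3606 × 8.365 × 3.83596 = 396.625 kN.
I_c = πr⁴/4 = π × 1.105⁴/4 = 1.17095 m⁴.
Centre of pressure: y_p = y_c + I_c/(y_c·A) = 8.365 + 1.17095/(8.365 × 3.83596) = 8.365 + 0.0364921 = 8.40149 m along the plane.
The resultant acts 1.105 + 0.0364921 = 1.14149 m (along the plate) below the hinge at the top edge, so the moment about the hinge is M = F × 1.14149 = 396.625 × 1.14149 = 452.743 kN·m.

M ≈ 453 kN·m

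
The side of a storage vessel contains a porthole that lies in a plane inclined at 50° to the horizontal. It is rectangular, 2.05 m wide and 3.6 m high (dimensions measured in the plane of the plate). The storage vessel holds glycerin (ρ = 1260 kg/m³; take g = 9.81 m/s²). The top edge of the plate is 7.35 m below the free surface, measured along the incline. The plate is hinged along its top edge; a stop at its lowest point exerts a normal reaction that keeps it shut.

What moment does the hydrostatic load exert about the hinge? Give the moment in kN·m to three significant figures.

M ≈ 1230 kN·m

γ = ρg = 1260 × 9.81 / 1000 = 12.3606 kN/m³.
Let θ = 50° be the plate's angle to the horizontal; measure y along the incline from where the plane meets the free surface. Vertical depth h = y·sinθ with sinθ = 0.766044.
The centroid lies 3.6/2 = 1.8 m below the top edge, so y_c = 7.35 + 1.8 = 9.15 m and h_c = 9.15 × 0.766044 = 7.0093 m.
A = 2.05 × 3.6 = 7.38 m².
Resultant F = γ·h_c·A = 12.3606 × 7.0093 × 7.38 = 639.397 kN.
I_c = b·h³/12 = 2.05 × 3.6³/12 = 7.9704 m⁴.
Centre of pressure: y_p = y_c + I_c/(y_c·A) = 9.15 + 7.9704/(9.15 × 7.38) = 9.15 + 0.118033 = 9.26803 m along the plane.
The resultant acts 1.8 + 0.118033 = 1.91803 m (along the plate) below the hinge at the top edge, so the moment about the hinge is M = F × 1.91803 = 639.397 × 1.91803 = 1226.38 kN·m.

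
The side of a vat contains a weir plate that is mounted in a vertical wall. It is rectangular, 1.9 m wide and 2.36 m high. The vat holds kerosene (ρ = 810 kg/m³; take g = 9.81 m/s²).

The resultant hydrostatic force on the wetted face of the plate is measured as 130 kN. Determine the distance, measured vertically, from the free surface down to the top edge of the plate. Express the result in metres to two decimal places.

γ = ρg = 810 × 9.81 / 1000 = 7.9461 kN/m³.
A = 1.9 × 2.36 = 4.484 m².
From F = γ·h_c·A, the centroid depth is h_c = 130/(7.9461 × 4.484) = 3.64858 m.
The centroid lies 2.36/2 = 1.18 m below the top edge, so the top edge sits at h_top = 3.64858 − 1.18 = 2.46858 m below the surface.

d_top ≈ 2.47 m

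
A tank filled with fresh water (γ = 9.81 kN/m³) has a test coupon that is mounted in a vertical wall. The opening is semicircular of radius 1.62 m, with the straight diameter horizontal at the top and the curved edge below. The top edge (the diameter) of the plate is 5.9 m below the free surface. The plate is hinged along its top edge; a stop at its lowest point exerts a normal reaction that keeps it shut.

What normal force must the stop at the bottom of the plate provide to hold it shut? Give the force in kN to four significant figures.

P ≈ 117.6 kN

γ = 9.81 kN/m³.
The centroid of a semicircle lies 4r/(3π) = 0.687549 m from the diameter, here below the top edge, so the centroid depth is h_c = 5.9 + 0.687549 = 6.58755 m.
A = πr²/2 = π × 1.62²/2 = 4.1224 m².
Resultant F = γ·h_c·A = 9.81 × 6.58755 × 4.1224 = 266.405 kN.
I_c = (π/8 − 8/(9π))·r⁴ = 0.109757 × 1.62⁴ = 0.755949 m⁴.
Centre of pressure: y_p = y_c + I_c/(y_c·A) = 6.58755 + 0.755949/(6.58755 × 4.1224) = 6.58755 + 0.0278367 = 6.61539 m along the plane.
The resultant acts 0.687549 + 0.0278367 = 0.715386 m (along the plate) below the hinge at the top edge, so the moment about the hinge is M = F × 0.715386 = 266.405 × 0.715386 = 190.582 kN·m.
A normal force at the bottom, 1.62 m from the hinge, must supply this moment: P = 190.582/1.62 = 117.643 kN.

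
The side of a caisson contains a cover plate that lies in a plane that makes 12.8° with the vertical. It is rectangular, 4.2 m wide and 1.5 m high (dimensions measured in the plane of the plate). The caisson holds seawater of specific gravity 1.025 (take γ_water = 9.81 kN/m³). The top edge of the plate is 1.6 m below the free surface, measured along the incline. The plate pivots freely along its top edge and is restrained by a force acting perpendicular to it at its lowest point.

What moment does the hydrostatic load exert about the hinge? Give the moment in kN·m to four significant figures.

γ = 1.025 × 9.81 = 10.05525 kN/m³.
The plate makes 12.8° with the vertical, i.e. θ = 90° − 12.8° = 77.2° to the horizontal. Measuring y along the incline from the free-surface line, vertical depth h = y·sinθ with sinθ = 0.975149.
The centroid lies 1.5/2 = 0.75 m below the top edge, so y_c = 1.6 + 0.75 = 2.35 m and h_c = 2.35 × 0.975149 = 2.2916 m.
A = 4.2 × 1.5 = 6.3 m².
Resultant F = γ·h_c·A = 10.05525 × 2.2916 × 6.3 = 145.168 kN.
I_c = b·h³/12 = 4.2 × 1.5³/12 = 1.18125 m⁴.
Centre of pressure: y_p = y_c + I_c/(y_c·A) = 2.35 + 1.18125/(2.35 × 6.3) = 2.35 + 0.0797872 = 2.42979 m along the plane.
The resultant acts 0.75 + 0.0797872 = 0.829787 m (along the plate) below the hinge at the top edge, so the moment about the hinge is M = F × 0.829787 = 145.168 × 0.829787 = 120.459 kN·m.

M ≈ 120.5 kN·m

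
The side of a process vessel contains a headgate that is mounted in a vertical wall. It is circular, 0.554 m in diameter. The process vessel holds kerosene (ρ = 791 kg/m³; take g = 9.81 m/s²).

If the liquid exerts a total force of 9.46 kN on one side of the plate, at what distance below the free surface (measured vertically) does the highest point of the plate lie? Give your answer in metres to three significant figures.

γ = ρg = 791 × 9.81 / 1000 = 7.75971 kN/m³.
A = π(0.277)² = 0.241051 m².
From F = γ·h_c·A, the centroid depth is h_c = 9.46/(7.75971 × 0.241051) = 5.05751 m.
The centroid is at the centre, 0.277 m below the top of the plate, so the highest point sits at h_top = 5.05751 − 0.277 = 4.78051 m below the surface.

d_top ≈ 4.78 m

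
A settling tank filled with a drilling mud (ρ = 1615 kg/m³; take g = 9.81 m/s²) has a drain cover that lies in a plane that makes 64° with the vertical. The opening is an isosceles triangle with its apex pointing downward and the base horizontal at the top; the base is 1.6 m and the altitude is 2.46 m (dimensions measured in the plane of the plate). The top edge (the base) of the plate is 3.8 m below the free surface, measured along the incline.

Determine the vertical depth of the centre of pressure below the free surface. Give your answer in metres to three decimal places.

γ = ρg = 1615 × 9.81 / 1000 = 15.84315 kN/m³.
The plate makes 64° with the vertical, i.e. θ = 90° − 64° = 26° to the horizontal. Measuring y along the incline from the free-surface line, vertical depth h = y·sinθ with sinθ = 0.438371.
With the apex down, the centroid sits h/3 = 2.46/3 = 0.82 m below the base (the top edge), so y_c = 3.8 + 0.82 = 4.62 m and h_c = 4.62 × 0.438371 = 2.02527 m.
A = ½ × 1.6 × 2.46 = 1.968 m².
Resultant F = γ·h_c·A = 15.84315 × 2.02527 × 1.968 = 63.1465 kN.
I_c = b·h³/36 = 1.6 × 2.46³/36 = 0.661642 m⁴.
Centre of pressure: y_p = y_c + I_c/(y_c·A) = 4.62 + 0.661642/(4.62 × 1.968) = 4.62 + 0.0727706 = 4.69277 m along the plane.
Vertically, h_p = y_p·sinθ = 4.69277 × 0.438371 = 2.05717 m.

h_p = 2.057 m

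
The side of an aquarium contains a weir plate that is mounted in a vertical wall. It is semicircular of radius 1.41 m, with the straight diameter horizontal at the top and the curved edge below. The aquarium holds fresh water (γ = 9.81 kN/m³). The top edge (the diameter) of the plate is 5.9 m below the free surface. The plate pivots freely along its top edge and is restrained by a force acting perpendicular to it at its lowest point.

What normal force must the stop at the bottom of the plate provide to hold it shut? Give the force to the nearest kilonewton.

γ = 9.81 kN/m³.
The centroid of a semicircle lies 4r/(3π) = 0.598423 m from the diameter, here below the top edge, so the centroid depth is h_c = 5.9 + 0.598423 = 6.49842 m.
A = πr²/2 = π × 1.41²/2 = 3.1229 m².
Resultant F = γ·h_c·A = 9.81 × 6.49842 × 3.1229 = 199.083 kN.
I_c = (π/8 − 8/(9π))·r⁴ = 0.109757 × 1.41⁴ = 0.433819 m⁴.
Centre of pressure: y_p = y_c + I_c/(y_c·A) = 6.49842 + 0.433819/(6.49842 × 3.1229) = 6.49842 + 0.0213768 = 6.5198 m along the plane.
The resultant acts 0.598423 + 0.0213768 = 0.6198 m (along the plate) below the hinge at the top edge, so the moment about the hinge is M = F × 0.6198 = 199.083 × 0.6198 = 123.392 kN·m.
A normal force at the bottom, 1.41 m from the hinge, must supply this moment: P = 123.392/1.41 = 87.5121 kN.

P ≈ 88 kN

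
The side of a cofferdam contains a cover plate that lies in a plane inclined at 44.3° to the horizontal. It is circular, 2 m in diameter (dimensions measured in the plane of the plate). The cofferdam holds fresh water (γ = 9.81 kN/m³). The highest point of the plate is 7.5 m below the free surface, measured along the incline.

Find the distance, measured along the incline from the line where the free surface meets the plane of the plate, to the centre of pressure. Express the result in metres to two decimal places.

y_p = 8.53 m

γ = 9.81 kN/m³.
Let θ = 44.3° be the plate's angle to the horizontal; measure y along the incline from where the plane meets the free surface. Vertical depth h = y·sinθ with sinθ = 0.698415.
The centroid is at the centre, 1 m below the top of the plate, so y_c = 7.5 + 1 = 8.5 m and h_c = 8.5 × 0.698415 = 5.93653 m.
A = π(1)² = 3.14159 m².
Resultant F = γ·h_c·A = 9.81 × 5.93653 × 3.14159 = 182.958 kN.
I_c = πr⁴/4 = π × 1⁴/4 = 0.785398 m⁴.
Centre of pressure: y_p = y_c + I_c/(y_c·A) = 8.5 + 0.785398/(8.5 × 3.14159) = 8.5 + 0.0294118 = 8.52941 m along the plane.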